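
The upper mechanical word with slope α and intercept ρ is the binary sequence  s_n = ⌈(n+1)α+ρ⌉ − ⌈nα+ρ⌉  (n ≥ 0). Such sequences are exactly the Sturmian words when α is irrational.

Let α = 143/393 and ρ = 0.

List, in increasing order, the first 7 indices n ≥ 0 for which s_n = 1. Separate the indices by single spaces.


0 2 5 8 10 13 16

n=0: ⌈143/393⌉−⌈0/393⌉ = 1−0 = 1  ← one
n=1: ⌈286/393⌉−⌈143/393⌉ = 1−1 = 0
n=2: ⌈429/393⌉−⌈286/393⌉ = 2−1 = 1  ← one
n=3: ⌈572/393⌉−⌈429/393⌉ = 2−2 = 0
n=4: ⌈715/393⌉−⌈572/393⌉ = 2−2 = 0
n=5: ⌈858/393⌉−⌈715/393⌉ = 3−2 = 1  ← one
n=6: ⌈1001/393⌉−⌈858/393⌉ = 3−3 = 0
n=7: ⌈1144/393⌉−⌈1001/393⌉ = 3−3 = 0
n=8: ⌈1287/393⌉−⌈1144/393⌉ = 4−3 = 1  ← one
n=9: ⌈1430/393⌉−⌈1287/393⌉ = 4−4 = 0
n=10: ⌈1573/393⌉−⌈1430/393⌉ = 5−4 = 1  ← one
n=11: ⌈1716/393⌉−⌈1573/393⌉ = 5−5 = 0
n=12: ⌈1859/393⌉−⌈1716/393⌉ = 5−5 = 0
n=13: ⌈2002/393⌉−⌈1859/393⌉ = 6−5 = 1  ← one
n=14: ⌈2145/393⌉−⌈2002/393⌉ = 6−6 = 0
n=15: ⌈2288/393⌉−⌈2145/393⌉ = 6−6 = 0
n=16: ⌈2431/393⌉−⌈2288/393⌉ = 7−6 = 1  ← one
positions of the first 7 ones: 0 2 5 8 10 13 16


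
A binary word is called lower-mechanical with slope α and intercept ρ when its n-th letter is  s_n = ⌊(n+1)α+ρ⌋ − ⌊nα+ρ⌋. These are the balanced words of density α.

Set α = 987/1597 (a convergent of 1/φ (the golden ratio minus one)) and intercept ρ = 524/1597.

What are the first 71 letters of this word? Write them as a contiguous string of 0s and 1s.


01101101011010110110101101101011010110110101101011011010110110101101011

n=0: ⌊(1·987+524)/1597⌋ − ⌊(0·987+524)/1597⌋ = ⌊1511/1597⌋ − ⌊524/1597⌋ = 0 − 0 = 0
n=1: ⌊(2·987+524)/1597⌋ − ⌊(1·987+524)/1597⌋ = ⌊2498/1597⌋ − ⌊1511/1597⌋ = 1 − 0 = 1
n=2: ⌊(3·987+524)/1597⌋ − ⌊(2·987+524)/1597⌋ = ⌊3485/1597⌋ − ⌊2498/1597⌋ = 2 − 1 = 1
n=3: ⌊(4·987+524)/1597⌋ − ⌊(3·987+524)/1597⌋ = ⌊4472/1597⌋ − ⌊3485/1597⌋ = 2 − 2 = 0
n=4: ⌊(5·987+524)/1597⌋ − ⌊(4·987+524)/1597⌋ = ⌊5459/1597⌋ − ⌊4472/1597⌋ = 3 − 2 = 1
n=5: ⌊(6·987+524)/1597⌋ − ⌊(5·987+524)/1597⌋ = ⌊6446/1597⌋ − ⌊5459/1597⌋ = 4 − 3 = 1
n=6: ⌊(7·987+524)/1597⌋ − ⌊(6·987+524)/1597⌋ = ⌊7433/1597⌋ − ⌊6446/1597⌋ = 4 − 4 = 0
n=7: ⌊(8·987+524)/1597⌋ − ⌊(7·987+524)/1597⌋ = ⌊8420/1597⌋ − ⌊7433/1597⌋ = 5 − 4 = 1
n=8: ⌊(9·987+524)/1597⌋ − ⌊(8·987+524)/1597⌋ = ⌊9407/1597⌋ − ⌊8420/1597⌋ = 5 − 5 = 0
n=9: ⌊(10·987+524)/1597⌋ − ⌊(9·987+524)/1597⌋ = ⌊10394/1597⌋ − ⌊9407/1597⌋ = 6 − 5 = 1
n=10: ⌊(11·987+524)/1597⌋ − ⌊(10·987+524)/1597⌋ = ⌊11381/1597⌋ − ⌊10394/1597⌋ = 7 − 6 = 1
n=11: ⌊(12·987+524)/1597⌋ − ⌊(11·987+524)/1597⌋ = ⌊12368/1597⌋ − ⌊11381/1597⌋ = 7 − 7 = 0
n=12: ⌊(13·987+524)/1597⌋ − ⌊(12·987+524)/1597⌋ = ⌊13355/1597⌋ − ⌊12368/1597⌋ = 8 − 7 = 1
n=13: ⌊(14·987+524)/1597⌋ − ⌊(13·987+524)/1597⌋ = ⌊14342/1597⌋ − ⌊13355/1597⌋ = 8 − 8 = 0
n=14: ⌊(15·987+524)/1597⌋ − ⌊(14·987+524)/1597⌋ = ⌊15329/1597⌋ − ⌊14342/1597⌋ = 9 − 8 = 1
n=15: ⌊(16·987+524)/1597⌋ − ⌊(15·987+524)/1597⌋ = ⌊16316/1597⌋ − ⌊15329/1597⌋ = 10 − 9 = 1
n=16: ⌊(17·987+524)/1597⌋ − ⌊(16·987+524)/1597⌋ = ⌊17303/1597⌋ − ⌊16316/1597⌋ = 10 − 10 = 0
n=17: ⌊(18·987+524)/1597⌋ − ⌊(17·987+524)/1597⌋ = ⌊18290/1597⌋ − ⌊17303/1597⌋ = 11 − 10 = 1
n=18: ⌊(19·987+524)/1597⌋ − ⌊(18·987+524)/1597⌋ = ⌊19277/1597⌋ − ⌊18290/1597⌋ = 12 − 11 = 1
n=19: ⌊(20·987+524)/1597⌋ − ⌊(19·987+524)/1597⌋ = ⌊20264/1597⌋ − ⌊19277/1597⌋ = 12 − 12 = 0
n=20: ⌊(21·987+524)/1597⌋ − ⌊(20·987+524)/1597⌋ = ⌊21251/1597⌋ − ⌊20264/1597⌋ = 13 − 12 = 1
n=21: ⌊(22·987+524)/1597⌋ − ⌊(21·987+524)/1597⌋ = ⌊22238/1597⌋ − ⌊21251/1597⌋ = 13 − 13 = 0
n=22: ⌊(23·987+524)/1597⌋ − ⌊(22·987+524)/1597⌋ = ⌊23225/1597⌋ − ⌊22238/1597⌋ = 14 − 13 = 1
n=23: ⌊(24·987+524)/1597⌋ − ⌊(23·987+524)/1597⌋ = ⌊24212/1597⌋ − ⌊23225/1597⌋ = 15 − 14 = 1
n=24: ⌊(25·987+524)/1597⌋ − ⌊(24·987+524)/1597⌋ = ⌊25199/1597⌋ − ⌊24212/1597⌋ = 15 − 15 = 0
n=25: ⌊(26·987+524)/1597⌋ − ⌊(25·987+524)/1597⌋ = ⌊26186/1597⌋ − ⌊25199/1597⌋ = 16 − 15 = 1
n=26: ⌊(27·987+524)/1597⌋ − ⌊(26·987+524)/1597⌋ = ⌊27173/1597⌋ − ⌊26186/1597⌋ = 17 − 16 = 1
n=27: ⌊(28·987+524)/1597⌋ − ⌊(27·987+524)/1597⌋ = ⌊28160/1597⌋ − ⌊27173/1597⌋ = 17 − 17 = 0
n=28: ⌊(29·987+524)/1597⌋ − ⌊(28·987+524)/1597⌋ = ⌊29147/1597⌋ − ⌊28160/1597⌋ = 18 − 17 = 1
n=29: ⌊(30·987+524)/1597⌋ − ⌊(29·987+524)/1597⌋ = ⌊30134/1597⌋ − ⌊29147/1597⌋ = 18 − 18 = 0
n=30: ⌊(31·987+524)/1597⌋ − ⌊(30·987+524)/1597⌋ = ⌊31121/1597⌋ − ⌊30134/1597⌋ = 19 − 18 = 1
n=31: ⌊(32·987+524)/1597⌋ − ⌊(31·987+524)/1597⌋ = ⌊32108/1597⌋ − ⌊31121/1597⌋ = 20 − 19 = 1
n=32: ⌊(33·987+524)/1597⌋ − ⌊(32·987+524)/1597⌋ = ⌊33095/1597⌋ − ⌊32108/1597⌋ = 20 − 20 = 0
n=33: ⌊(34·987+524)/1597⌋ − ⌊(33·987+524)/1597⌋ = ⌊34082/1597⌋ − ⌊33095/1597⌋ = 21 − 20 = 1
n=34: ⌊(35·987+524)/1597⌋ − ⌊(34·987+524)/1597⌋ = ⌊35069/1597⌋ − ⌊34082/1597⌋ = 21 − 21 = 0
n=35: ⌊(36·987+524)/1597⌋ − ⌊(35·987+524)/1597⌋ = ⌊36056/1597⌋ − ⌊35069/1597⌋ = 22 − 21 = 1
n=36: ⌊(37·987+524)/1597⌋ − ⌊(36·987+524)/1597⌋ = ⌊37043/1597⌋ − ⌊36056/1597⌋ = 23 − 22 = 1
n=37: ⌊(38·987+524)/1597⌋ − ⌊(37·987+524)/1597⌋ = ⌊38030/1597⌋ − ⌊37043/1597⌋ = 23 − 23 = 0
n=38: ⌊(39·987+524)/1597⌋ − ⌊(38·987+524)/1597⌋ = ⌊39017/1597⌋ − ⌊38030/1597⌋ = 24 − 23 = 1
n=39: ⌊(40·987+524)/1597⌋ − ⌊(39·987+524)/1597⌋ = ⌊40004/1597⌋ − ⌊39017/1597⌋ = 25 − 24 = 1
n=40: ⌊(41·987+524)/1597⌋ − ⌊(40·987+524)/1597⌋ = ⌊40991/1597⌋ − ⌊40004/1597⌋ = 25 − 25 = 0
n=41: ⌊(42·987+524)/1597⌋ − ⌊(41·987+524)/1597⌋ = ⌊41978/1597⌋ − ⌊40991/1597⌋ = 26 − 25 = 1
n=42: ⌊(43·987+524)/1597⌋ − ⌊(42·987+524)/1597⌋ = ⌊42965/1597⌋ − ⌊41978/1597⌋ = 26 − 26 = 0
n=43: ⌊(44·987+524)/1597⌋ − ⌊(43·987+524)/1597⌋ = ⌊43952/1597⌋ − ⌊42965/1597⌋ = 27 − 26 = 1
n=44: ⌊(45·987+524)/1597⌋ − ⌊(44·987+524)/1597⌋ = ⌊44939/1597⌋ − ⌊43952/1597⌋ = 28 − 27 = 1
n=45: ⌊(46·987+524)/1597⌋ − ⌊(45·987+524)/1597⌋ = ⌊45926/1597⌋ − ⌊44939/1597⌋ = 28 − 28 = 0
n=46: ⌊(47·987+524)/1597⌋ − ⌊(46·987+524)/1597⌋ = ⌊46913/1597⌋ − ⌊45926/1597⌋ = 29 − 28 = 1
n=47: ⌊(48·987+524)/1597⌋ − ⌊(47·987+524)/1597⌋ = ⌊47900/1597⌋ − ⌊46913/1597⌋ = 29 − 29 = 0
n=48: ⌊(49·987+524)/1597⌋ − ⌊(48·987+524)/1597⌋ = ⌊48887/1597⌋ − ⌊47900/1597⌋ = 30 − 29 = 1
n=49: ⌊(50·987+524)/1597⌋ − ⌊(49·987+524)/1597⌋ = ⌊49874/1597⌋ − ⌊48887/1597⌋ = 31 − 30 = 1
n=50: ⌊(51·987+524)/1597⌋ − ⌊(50·987+524)/1597⌋ = ⌊50861/1597⌋ − ⌊49874/1597⌋ = 31 − 31 = 0
n=51: ⌊(52·987+524)/1597⌋ − ⌊(51·987+524)/1597⌋ = ⌊51848/1597⌋ − ⌊50861/1597⌋ = 32 − 31 = 1
n=52: ⌊(53·987+524)/1597⌋ − ⌊(52·987+524)/1597⌋ = ⌊52835/1597⌋ − ⌊51848/1597⌋ = 33 − 32 = 1
n=53: ⌊(54·987+524)/1597⌋ − ⌊(53·987+524)/1597⌋ = ⌊53822/1597⌋ − ⌊52835/1597⌋ = 33 − 33 = 0
n=54: ⌊(55·987+524)/1597⌋ − ⌊(54·987+524)/1597⌋ = ⌊54809/1597⌋ − ⌊53822/1597⌋ = 34 − 33 = 1
n=55: ⌊(56·987+524)/1597⌋ − ⌊(55·987+524)/1597⌋ = ⌊55796/1597⌋ − ⌊54809/1597⌋ = 34 − 34 = 0
n=56: ⌊(57·987+524)/1597⌋ − ⌊(56·987+524)/1597⌋ = ⌊56783/1597⌋ − ⌊55796/1597⌋ = 35 − 34 = 1
n=57: ⌊(58·987+524)/1597⌋ − ⌊(57·987+524)/1597⌋ = ⌊57770/1597⌋ − ⌊56783/1597⌋ = 36 − 35 = 1
n=58: ⌊(59·987+524)/1597⌋ − ⌊(58·987+524)/1597⌋ = ⌊58757/1597⌋ − ⌊57770/1597⌋ = 36 − 36 = 0
n=59: ⌊(60·987+524)/1597⌋ − ⌊(59·987+524)/1597⌋ = ⌊59744/1597⌋ − ⌊58757/1597⌋ = 37 − 36 = 1
n=60: ⌊(61·987+524)/1597⌋ − ⌊(60·987+524)/1597⌋ = ⌊60731/1597⌋ − ⌊59744/1597⌋ = 38 − 37 = 1
n=61: ⌊(62·987+524)/1597⌋ − ⌊(61·987+524)/1597⌋ = ⌊61718/1597⌋ − ⌊60731/1597⌋ = 38 − 38 = 0
n=62: ⌊(63·987+524)/1597⌋ − ⌊(62·987+524)/1597⌋ = ⌊62705/1597⌋ − ⌊61718/1597⌋ = 39 − 38 = 1
n=63: ⌊(64·987+524)/1597⌋ − ⌊(63·987+524)/1597⌋ = ⌊63692/1597⌋ − ⌊62705/1597⌋ = 39 − 39 = 0
n=64: ⌊(65·987+524)/1597⌋ − ⌊(64·987+524)/1597⌋ = ⌊64679/1597⌋ − ⌊63692/1597⌋ = 40 − 39 = 1
n=65: ⌊(66·987+524)/1597⌋ − ⌊(65·987+524)/1597⌋ = ⌊65666/1597⌋ − ⌊64679/1597⌋ = 41 − 40 = 1
n=66: ⌊(67·987+524)/1597⌋ − ⌊(66·987+524)/1597⌋ = ⌊66653/1597⌋ − ⌊65666/1597⌋ = 41 − 41 = 0
n=67: ⌊(68·987+524)/1597⌋ − ⌊(67·987+524)/1597⌋ = ⌊67640/1597⌋ − ⌊66653/1597⌋ = 42 − 41 = 1
n=68: ⌊(69·987+524)/1597⌋ − ⌊(68·987+524)/1597⌋ = ⌊68627/1597⌋ − ⌊67640/1597⌋ = 42 − 42 = 0
n=69: ⌊(70·987+524)/1597⌋ − ⌊(69·987+524)/1597⌋ = ⌊69614/1597⌋ − ⌊68627/1597⌋ = 43 − 42 = 1
n=70: ⌊(71·987+524)/1597⌋ − ⌊(70·987+524)/1597⌋ = ⌊70601/1597⌋ − ⌊69614/1597⌋ = 44 − 43 = 1


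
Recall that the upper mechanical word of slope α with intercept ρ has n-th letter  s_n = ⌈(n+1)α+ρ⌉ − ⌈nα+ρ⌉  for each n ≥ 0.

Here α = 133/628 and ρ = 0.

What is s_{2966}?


(n+1)α + ρ = (2967·133) / 628 = 394611/628
nα + ρ     = (2966·133) / 628 = 394478/628
⌈394611/628⌉ = 629,  ⌈394478/628⌉ = 629
s_{2966} = 629 − 629 = 0

0


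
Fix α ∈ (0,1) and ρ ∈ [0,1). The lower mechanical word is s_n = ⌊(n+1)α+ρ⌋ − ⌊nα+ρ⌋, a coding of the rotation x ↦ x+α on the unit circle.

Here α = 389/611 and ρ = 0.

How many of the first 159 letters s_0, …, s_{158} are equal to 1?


101

#1s = Σ_{n=0}^{158} s_n = Σ_{n=0}^{158} (⌊(n+1)α+ρ⌋ − ⌊nα+ρ⌋)
the sum telescopes: every ⌊nα+ρ⌋ with 0 < n < 159 appears once with + and once with −, leaving ⌊159α+ρ⌋ − ⌊0·α+ρ⌋
159α + ρ = (159·389) / 611 = 61851/611
ρ = 0/611
⌊61851/611⌋ = 101,  ⌊0/611⌋ = 0
#1s = 101 − 0 = 101


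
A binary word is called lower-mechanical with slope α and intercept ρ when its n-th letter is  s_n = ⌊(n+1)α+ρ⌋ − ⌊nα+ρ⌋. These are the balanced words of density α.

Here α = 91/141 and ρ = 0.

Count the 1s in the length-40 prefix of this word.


#1s = Σ_{n=0}^{39} s_n = Σ_{n=0}^{39} (⌊(n+1)α+ρ⌋ − ⌊nα+ρ⌋)
the sum telescopes: every ⌊nα+ρ⌋ with 0 < n < 40 appears once with + and once with −, leaving ⌊40α+ρ⌋ − ⌊0·α+ρ⌋
40α + ρ = (40·91) / 141 = 3640/141
ρ = 0/141
⌊3640/141⌋ = 25,  ⌊0/141⌋ = 0
#1s = 25 − 0 = 25

25


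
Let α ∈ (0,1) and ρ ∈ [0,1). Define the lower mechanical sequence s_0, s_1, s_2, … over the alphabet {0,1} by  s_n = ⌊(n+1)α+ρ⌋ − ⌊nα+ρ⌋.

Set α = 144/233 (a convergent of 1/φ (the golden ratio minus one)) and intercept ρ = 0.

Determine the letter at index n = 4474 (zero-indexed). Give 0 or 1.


(n+1)α + ρ = (4475·144) / 233 = 644400/233
nα + ρ     = (4474·144) / 233 = 644256/233
⌊644400/233⌋ = 2765,  ⌊644256/233⌋ = 2765
s_{4474} = 2765 − 2765 = 0

0


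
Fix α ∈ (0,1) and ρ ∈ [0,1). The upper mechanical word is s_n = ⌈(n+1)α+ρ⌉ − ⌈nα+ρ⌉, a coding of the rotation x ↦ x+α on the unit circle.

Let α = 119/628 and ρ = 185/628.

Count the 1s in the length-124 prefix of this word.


23

#1s = Σ_{n=0}^{123} s_n = Σ_{n=0}^{123} (⌈(n+1)α+ρ⌉ − ⌈nα+ρ⌉)
the sum telescopes: every ⌈nα+ρ⌉ with 0 < n < 124 appears once with + and once with −, leaving ⌈124α+ρ⌉ − ⌈0·α+ρ⌉
124α + ρ = (124·119 + 185) / 628 = 14941/628
ρ = 185/628
⌈14941/628⌉ = 24,  ⌈185/628⌉ = 1
#1s = 24 − 1 = 23


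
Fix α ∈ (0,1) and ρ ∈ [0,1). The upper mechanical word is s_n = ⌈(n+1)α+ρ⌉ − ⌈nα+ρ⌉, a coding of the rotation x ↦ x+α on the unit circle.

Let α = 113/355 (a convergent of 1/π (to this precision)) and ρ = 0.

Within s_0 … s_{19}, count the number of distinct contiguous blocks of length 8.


3

t_n = ⌈(n·113)/355⌉ for n = 0 … 20:
  n=0…9: ⌈0/355⌉=0 ⌈113/355⌉=1 ⌈226/355⌉=1 ⌈339/355⌉=1 ⌈452/355⌉=2 ⌈565/355⌉=2 ⌈678/355⌉=2 ⌈791/355⌉=3 ⌈904/355⌉=3 ⌈1017/355⌉=3
  n=10…19: ⌈1130/355⌉=4 ⌈1243/355⌉=4 ⌈1356/355⌉=4 ⌈1469/355⌉=5 ⌈1582/355⌉=5 ⌈1695/355⌉=5 ⌈1808/355⌉=6 ⌈1921/355⌉=6 ⌈2034/355⌉=6 ⌈2147/355⌉=7
  n=20: ⌈2260/355⌉=7
s_n = t_(n+1) − t_n for n = 0 … 19 gives
prefix = 10010010010010010010
slide a length-8 window over [0..7] … [12..19] (13 windows); first occurrence of each distinct factor:
  [  0..  7] 10010010
  [  1..  8] 00100100
  [  2..  9] 01001001
  (the other 10 windows repeat one of these)
distinct factors: {00100100, 01001001, 10010010}
count = 3  (Sturmian bound for length 8 is 9)


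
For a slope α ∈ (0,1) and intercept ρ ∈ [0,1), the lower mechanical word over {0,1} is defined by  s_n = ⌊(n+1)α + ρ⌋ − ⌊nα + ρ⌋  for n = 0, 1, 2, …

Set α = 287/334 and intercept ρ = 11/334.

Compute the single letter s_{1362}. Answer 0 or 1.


(n+1)α + ρ = (1363·287 + 11) / 334 = 391192/334
nα + ρ     = (1362·287 + 11) / 334 = 390905/334
⌊391192/334⌋ = 1171,  ⌊390905/334⌋ = 1170
s_{1362} = 1171 − 1170 = 1

1


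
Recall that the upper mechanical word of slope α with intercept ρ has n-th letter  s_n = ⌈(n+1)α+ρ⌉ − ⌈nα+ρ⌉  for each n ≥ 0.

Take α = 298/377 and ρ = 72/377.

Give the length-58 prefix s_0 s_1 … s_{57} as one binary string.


0111101111011110111011110111101111011110111011110111101111

n=0: ⌈(1·298+72)/377⌉ − ⌈(0·298+72)/377⌉ = ⌈370/377⌉ − ⌈72/377⌉ = 1 − 1 = 0
n=1: ⌈(2·298+72)/377⌉ − ⌈(1·298+72)/377⌉ = ⌈668/377⌉ − ⌈370/377⌉ = 2 − 1 = 1
n=2: ⌈(3·298+72)/377⌉ − ⌈(2·298+72)/377⌉ = ⌈966/377⌉ − ⌈668/377⌉ = 3 − 2 = 1
n=3: ⌈(4·298+72)/377⌉ − ⌈(3·298+72)/377⌉ = ⌈1264/377⌉ − ⌈966/377⌉ = 4 − 3 = 1
n=4: ⌈(5·298+72)/377⌉ − ⌈(4·298+72)/377⌉ = ⌈1562/377⌉ − ⌈1264/377⌉ = 5 − 4 = 1
n=5: ⌈(6·298+72)/377⌉ − ⌈(5·298+72)/377⌉ = ⌈1860/377⌉ − ⌈1562/377⌉ = 5 − 5 = 0
n=6: ⌈(7·298+72)/377⌉ − ⌈(6·298+72)/377⌉ = ⌈2158/377⌉ − ⌈1860/377⌉ = 6 − 5 = 1
n=7: ⌈(8·298+72)/377⌉ − ⌈(7·298+72)/377⌉ = ⌈2456/377⌉ − ⌈2158/377⌉ = 7 − 6 = 1
n=8: ⌈(9·298+72)/377⌉ − ⌈(8·298+72)/377⌉ = ⌈2754/377⌉ − ⌈2456/377⌉ = 8 − 7 = 1
n=9: ⌈(10·298+72)/377⌉ − ⌈(9·298+72)/377⌉ = ⌈3052/377⌉ − ⌈2754/377⌉ = 9 − 8 = 1
n=10: ⌈(11·298+72)/377⌉ − ⌈(10·298+72)/377⌉ = ⌈3350/377⌉ − ⌈3052/377⌉ = 9 − 9 = 0
n=11: ⌈(12·298+72)/377⌉ − ⌈(11·298+72)/377⌉ = ⌈3648/377⌉ − ⌈3350/377⌉ = 10 − 9 = 1
n=12: ⌈(13·298+72)/377⌉ − ⌈(12·298+72)/377⌉ = ⌈3946/377⌉ − ⌈3648/377⌉ = 11 − 10 = 1
n=13: ⌈(14·298+72)/377⌉ − ⌈(13·298+72)/377⌉ = ⌈4244/377⌉ − ⌈3946/377⌉ = 12 − 11 = 1
n=14: ⌈(15·298+72)/377⌉ − ⌈(14·298+72)/377⌉ = ⌈4542/377⌉ − ⌈4244/377⌉ = 13 − 12 = 1
n=15: ⌈(16·298+72)/377⌉ − ⌈(15·298+72)/377⌉ = ⌈4840/377⌉ − ⌈4542/377⌉ = 13 − 13 = 0
n=16: ⌈(17·298+72)/377⌉ − ⌈(16·298+72)/377⌉ = ⌈5138/377⌉ − ⌈4840/377⌉ = 14 − 13 = 1
n=17: ⌈(18·298+72)/377⌉ − ⌈(17·298+72)/377⌉ = ⌈5436/377⌉ − ⌈5138/377⌉ = 15 − 14 = 1
n=18: ⌈(19·298+72)/377⌉ − ⌈(18·298+72)/377⌉ = ⌈5734/377⌉ − ⌈5436/377⌉ = 16 − 15 = 1
n=19: ⌈(20·298+72)/377⌉ − ⌈(19·298+72)/377⌉ = ⌈6032/377⌉ − ⌈5734/377⌉ = 16 − 16 = 0
n=20: ⌈(21·298+72)/377⌉ − ⌈(20·298+72)/377⌉ = ⌈6330/377⌉ − ⌈6032/377⌉ = 17 − 16 = 1
n=21: ⌈(22·298+72)/377⌉ − ⌈(21·298+72)/377⌉ = ⌈6628/377⌉ − ⌈6330/377⌉ = 18 − 17 = 1
n=22: ⌈(23·298+72)/377⌉ − ⌈(22·298+72)/377⌉ = ⌈6926/377⌉ − ⌈6628/377⌉ = 19 − 18 = 1
n=23: ⌈(24·298+72)/377⌉ − ⌈(23·298+72)/377⌉ = ⌈7224/377⌉ − ⌈6926/377⌉ = 20 − 19 = 1
n=24: ⌈(25·298+72)/377⌉ − ⌈(24·298+72)/377⌉ = ⌈7522/377⌉ − ⌈7224/377⌉ = 20 − 20 = 0
n=25: ⌈(26·298+72)/377⌉ − ⌈(25·298+72)/377⌉ = ⌈7820/377⌉ − ⌈7522/377⌉ = 21 − 20 = 1
n=26: ⌈(27·298+72)/377⌉ − ⌈(26·298+72)/377⌉ = ⌈8118/377⌉ − ⌈7820/377⌉ = 22 − 21 = 1
n=27: ⌈(28·298+72)/377⌉ − ⌈(27·298+72)/377⌉ = ⌈8416/377⌉ − ⌈8118/377⌉ = 23 − 22 = 1
n=28: ⌈(29·298+72)/377⌉ − ⌈(28·298+72)/377⌉ = ⌈8714/377⌉ − ⌈8416/377⌉ = 24 − 23 = 1
n=29: ⌈(30·298+72)/377⌉ − ⌈(29·298+72)/377⌉ = ⌈9012/377⌉ − ⌈8714/377⌉ = 24 − 24 = 0
n=30: ⌈(31·298+72)/377⌉ − ⌈(30·298+72)/377⌉ = ⌈9310/377⌉ − ⌈9012/377⌉ = 25 − 24 = 1
n=31: ⌈(32·298+72)/377⌉ − ⌈(31·298+72)/377⌉ = ⌈9608/377⌉ − ⌈9310/377⌉ = 26 − 25 = 1
n=32: ⌈(33·298+72)/377⌉ − ⌈(32·298+72)/377⌉ = ⌈9906/377⌉ − ⌈9608/377⌉ = 27 − 26 = 1
n=33: ⌈(34·298+72)/377⌉ − ⌈(33·298+72)/377⌉ = ⌈10204/377⌉ − ⌈9906/377⌉ = 28 − 27 = 1
n=34: ⌈(35·298+72)/377⌉ − ⌈(34·298+72)/377⌉ = ⌈10502/377⌉ − ⌈10204/377⌉ = 28 − 28 = 0
n=35: ⌈(36·298+72)/377⌉ − ⌈(35·298+72)/377⌉ = ⌈10800/377⌉ − ⌈10502/377⌉ = 29 − 28 = 1
n=36: ⌈(37·298+72)/377⌉ − ⌈(36·298+72)/377⌉ = ⌈11098/377⌉ − ⌈10800/377⌉ = 30 − 29 = 1
n=37: ⌈(38·298+72)/377⌉ − ⌈(37·298+72)/377⌉ = ⌈11396/377⌉ − ⌈11098/377⌉ = 31 − 30 = 1
n=38: ⌈(39·298+72)/377⌉ − ⌈(38·298+72)/377⌉ = ⌈11694/377⌉ − ⌈11396/377⌉ = 32 − 31 = 1
n=39: ⌈(40·298+72)/377⌉ − ⌈(39·298+72)/377⌉ = ⌈11992/377⌉ − ⌈11694/377⌉ = 32 − 32 = 0
n=40: ⌈(41·298+72)/377⌉ − ⌈(40·298+72)/377⌉ = ⌈12290/377⌉ − ⌈11992/377⌉ = 33 − 32 = 1
n=41: ⌈(42·298+72)/377⌉ − ⌈(41·298+72)/377⌉ = ⌈12588/377⌉ − ⌈12290/377⌉ = 34 − 33 = 1
n=42: ⌈(43·298+72)/377⌉ − ⌈(42·298+72)/377⌉ = ⌈12886/377⌉ − ⌈12588/377⌉ = 35 − 34 = 1
n=43: ⌈(44·298+72)/377⌉ − ⌈(43·298+72)/377⌉ = ⌈13184/377⌉ − ⌈12886/377⌉ = 35 − 35 = 0
n=44: ⌈(45·298+72)/377⌉ − ⌈(44·298+72)/377⌉ = ⌈13482/377⌉ − ⌈13184/377⌉ = 36 − 35 = 1
n=45: ⌈(46·298+72)/377⌉ − ⌈(45·298+72)/377⌉ = ⌈13780/377⌉ − ⌈13482/377⌉ = 37 − 36 = 1
n=46: ⌈(47·298+72)/377⌉ − ⌈(46·298+72)/377⌉ = ⌈14078/377⌉ − ⌈13780/377⌉ = 38 − 37 = 1
n=47: ⌈(48·298+72)/377⌉ − ⌈(47·298+72)/377⌉ = ⌈14376/377⌉ − ⌈14078/377⌉ = 39 − 38 = 1
n=48: ⌈(49·298+72)/377⌉ − ⌈(48·298+72)/377⌉ = ⌈14674/377⌉ − ⌈14376/377⌉ = 39 − 39 = 0
n=49: ⌈(50·298+72)/377⌉ − ⌈(49·298+72)/377⌉ = ⌈14972/377⌉ − ⌈14674/377⌉ = 40 − 39 = 1
n=50: ⌈(51·298+72)/377⌉ − ⌈(50·298+72)/377⌉ = ⌈15270/377⌉ − ⌈14972/377⌉ = 41 − 40 = 1
n=51: ⌈(52·298+72)/377⌉ − ⌈(51·298+72)/377⌉ = ⌈15568/377⌉ − ⌈15270/377⌉ = 42 − 41 = 1
n=52: ⌈(53·298+72)/377⌉ − ⌈(52·298+72)/377⌉ = ⌈15866/377⌉ − ⌈15568/377⌉ = 43 − 42 = 1
n=53: ⌈(54·298+72)/377⌉ − ⌈(53·298+72)/377⌉ = ⌈16164/377⌉ − ⌈15866/377⌉ = 43 − 43 = 0
n=54: ⌈(55·298+72)/377⌉ − ⌈(54·298+72)/377⌉ = ⌈16462/377⌉ − ⌈16164/377⌉ = 44 − 43 = 1
n=55: ⌈(56·298+72)/377⌉ − ⌈(55·298+72)/377⌉ = ⌈16760/377⌉ − ⌈16462/377⌉ = 45 − 44 = 1
n=56: ⌈(57·298+72)/377⌉ − ⌈(56·298+72)/377⌉ = ⌈17058/377⌉ − ⌈16760/377⌉ = 46 − 45 = 1
n=57: ⌈(58·298+72)/377⌉ − ⌈(57·298+72)/377⌉ = ⌈17356/377⌉ − ⌈17058/377⌉ = 47 − 46 = 1


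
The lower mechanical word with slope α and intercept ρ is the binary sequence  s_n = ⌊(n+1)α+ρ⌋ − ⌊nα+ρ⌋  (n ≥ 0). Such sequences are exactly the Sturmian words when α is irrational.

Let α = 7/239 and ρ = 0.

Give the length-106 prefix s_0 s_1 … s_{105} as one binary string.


0000000000000000000000000000000000100000000000000000000000000000000010000000000000000000000000000000001000

n=0: ⌊(1·7)/239⌋ − ⌊(0·7)/239⌋ = ⌊7/239⌋ − ⌊0/239⌋ = 0 − 0 = 0
n=1: ⌊(2·7)/239⌋ − ⌊(1·7)/239⌋ = ⌊14/239⌋ − ⌊7/239⌋ = 0 − 0 = 0
n=2: ⌊(3·7)/239⌋ − ⌊(2·7)/239⌋ = ⌊21/239⌋ − ⌊14/239⌋ = 0 − 0 = 0
n=3: ⌊(4·7)/239⌋ − ⌊(3·7)/239⌋ = ⌊28/239⌋ − ⌊21/239⌋ = 0 − 0 = 0
n=4: ⌊(5·7)/239⌋ − ⌊(4·7)/239⌋ = ⌊35/239⌋ − ⌊28/239⌋ = 0 − 0 = 0
n=5: ⌊(6·7)/239⌋ − ⌊(5·7)/239⌋ = ⌊42/239⌋ − ⌊35/239⌋ = 0 − 0 = 0
n=6: ⌊(7·7)/239⌋ − ⌊(6·7)/239⌋ = ⌊49/239⌋ − ⌊42/239⌋ = 0 − 0 = 0
n=7: ⌊(8·7)/239⌋ − ⌊(7·7)/239⌋ = ⌊56/239⌋ − ⌊49/239⌋ = 0 − 0 = 0
n=8: ⌊(9·7)/239⌋ − ⌊(8·7)/239⌋ = ⌊63/239⌋ − ⌊56/239⌋ = 0 − 0 = 0
n=9: ⌊(10·7)/239⌋ − ⌊(9·7)/239⌋ = ⌊70/239⌋ − ⌊63/239⌋ = 0 − 0 = 0
n=10: ⌊(11·7)/239⌋ − ⌊(10·7)/239⌋ = ⌊77/239⌋ − ⌊70/239⌋ = 0 − 0 = 0
n=11: ⌊(12·7)/239⌋ − ⌊(11·7)/239⌋ = ⌊84/239⌋ − ⌊77/239⌋ = 0 − 0 = 0
n=12: ⌊(13·7)/239⌋ − ⌊(12·7)/239⌋ = ⌊91/239⌋ − ⌊84/239⌋ = 0 − 0 = 0
n=13: ⌊(14·7)/239⌋ − ⌊(13·7)/239⌋ = ⌊98/239⌋ − ⌊91/239⌋ = 0 − 0 = 0
n=14: ⌊(15·7)/239⌋ − ⌊(14·7)/239⌋ = ⌊105/239⌋ − ⌊98/239⌋ = 0 − 0 = 0
n=15: ⌊(16·7)/239⌋ − ⌊(15·7)/239⌋ = ⌊112/239⌋ − ⌊105/239⌋ = 0 − 0 = 0
n=16: ⌊(17·7)/239⌋ − ⌊(16·7)/239⌋ = ⌊119/239⌋ − ⌊112/239⌋ = 0 − 0 = 0
n=17: ⌊(18·7)/239⌋ − ⌊(17·7)/239⌋ = ⌊126/239⌋ − ⌊119/239⌋ = 0 − 0 = 0
n=18: ⌊(19·7)/239⌋ − ⌊(18·7)/239⌋ = ⌊133/239⌋ − ⌊126/239⌋ = 0 − 0 = 0
n=19: ⌊(20·7)/239⌋ − ⌊(19·7)/239⌋ = ⌊140/239⌋ − ⌊133/239⌋ = 0 − 0 = 0
n=20: ⌊(21·7)/239⌋ − ⌊(20·7)/239⌋ = ⌊147/239⌋ − ⌊140/239⌋ = 0 − 0 = 0
n=21: ⌊(22·7)/239⌋ − ⌊(21·7)/239⌋ = ⌊154/239⌋ − ⌊147/239⌋ = 0 − 0 = 0
n=22: ⌊(23·7)/239⌋ − ⌊(22·7)/239⌋ = ⌊161/239⌋ − ⌊154/239⌋ = 0 − 0 = 0
n=23: ⌊(24·7)/239⌋ − ⌊(23·7)/239⌋ = ⌊168/239⌋ − ⌊161/239⌋ = 0 − 0 = 0
n=24: ⌊(25·7)/239⌋ − ⌊(24·7)/239⌋ = ⌊175/239⌋ − ⌊168/239⌋ = 0 − 0 = 0
n=25: ⌊(26·7)/239⌋ − ⌊(25·7)/239⌋ = ⌊182/239⌋ − ⌊175/239⌋ = 0 − 0 = 0
n=26: ⌊(27·7)/239⌋ − ⌊(26·7)/239⌋ = ⌊189/239⌋ − ⌊182/239⌋ = 0 − 0 = 0
n=27: ⌊(28·7)/239⌋ − ⌊(27·7)/239⌋ = ⌊196/239⌋ − ⌊189/239⌋ = 0 − 0 = 0
n=28: ⌊(29·7)/239⌋ − ⌊(28·7)/239⌋ = ⌊203/239⌋ − ⌊196/239⌋ = 0 − 0 = 0
n=29: ⌊(30·7)/239⌋ − ⌊(29·7)/239⌋ = ⌊210/239⌋ − ⌊203/239⌋ = 0 − 0 = 0
n=30: ⌊(31·7)/239⌋ − ⌊(30·7)/239⌋ = ⌊217/239⌋ − ⌊210/239⌋ = 0 − 0 = 0
n=31: ⌊(32·7)/239⌋ − ⌊(31·7)/239⌋ = ⌊224/239⌋ − ⌊217/239⌋ = 0 − 0 = 0
n=32: ⌊(33·7)/239⌋ − ⌊(32·7)/239⌋ = ⌊231/239⌋ − ⌊224/239⌋ = 0 − 0 = 0
n=33: ⌊(34·7)/239⌋ − ⌊(33·7)/239⌋ = ⌊238/239⌋ − ⌊231/239⌋ = 0 − 0 = 0
n=34: ⌊(35·7)/239⌋ − ⌊(34·7)/239⌋ = ⌊245/239⌋ − ⌊238/239⌋ = 1 − 0 = 1
n=35: ⌊(36·7)/239⌋ − ⌊(35·7)/239⌋ = ⌊252/239⌋ − ⌊245/239⌋ = 1 − 1 = 0
n=36: ⌊(37·7)/239⌋ − ⌊(36·7)/239⌋ = ⌊259/239⌋ − ⌊252/239⌋ = 1 − 1 = 0
n=37: ⌊(38·7)/239⌋ − ⌊(37·7)/239⌋ = ⌊266/239⌋ − ⌊259/239⌋ = 1 − 1 = 0
n=38: ⌊(39·7)/239⌋ − ⌊(38·7)/239⌋ = ⌊273/239⌋ − ⌊266/239⌋ = 1 − 1 = 0
n=39: ⌊(40·7)/239⌋ − ⌊(39·7)/239⌋ = ⌊280/239⌋ − ⌊273/239⌋ = 1 − 1 = 0
n=40: ⌊(41·7)/239⌋ − ⌊(40·7)/239⌋ = ⌊287/239⌋ − ⌊280/239⌋ = 1 − 1 = 0
n=41: ⌊(42·7)/239⌋ − ⌊(41·7)/239⌋ = ⌊294/239⌋ − ⌊287/239⌋ = 1 − 1 = 0
n=42: ⌊(43·7)/239⌋ − ⌊(42·7)/239⌋ = ⌊301/239⌋ − ⌊294/239⌋ = 1 − 1 = 0
n=43: ⌊(44·7)/239⌋ − ⌊(43·7)/239⌋ = ⌊308/239⌋ − ⌊301/239⌋ = 1 − 1 = 0
n=44: ⌊(45·7)/239⌋ − ⌊(44·7)/239⌋ = ⌊315/239⌋ − ⌊308/239⌋ = 1 − 1 = 0
n=45: ⌊(46·7)/239⌋ − ⌊(45·7)/239⌋ = ⌊322/239⌋ − ⌊315/239⌋ = 1 − 1 = 0
n=46: ⌊(47·7)/239⌋ − ⌊(46·7)/239⌋ = ⌊329/239⌋ − ⌊322/239⌋ = 1 − 1 = 0
n=47: ⌊(48·7)/239⌋ − ⌊(47·7)/239⌋ = ⌊336/239⌋ − ⌊329/239⌋ = 1 − 1 = 0
n=48: ⌊(49·7)/239⌋ − ⌊(48·7)/239⌋ = ⌊343/239⌋ − ⌊336/239⌋ = 1 − 1 = 0
n=49: ⌊(50·7)/239⌋ − ⌊(49·7)/239⌋ = ⌊350/239⌋ − ⌊343/239⌋ = 1 − 1 = 0
n=50: ⌊(51·7)/239⌋ − ⌊(50·7)/239⌋ = ⌊357/239⌋ − ⌊350/239⌋ = 1 − 1 = 0
n=51: ⌊(52·7)/239⌋ − ⌊(51·7)/239⌋ = ⌊364/239⌋ − ⌊357/239⌋ = 1 − 1 = 0
n=52: ⌊(53·7)/239⌋ − ⌊(52·7)/239⌋ = ⌊371/239⌋ − ⌊364/239⌋ = 1 − 1 = 0
n=53: ⌊(54·7)/239⌋ − ⌊(53·7)/239⌋ = ⌊378/239⌋ − ⌊371/239⌋ = 1 − 1 = 0
n=54: ⌊(55·7)/239⌋ − ⌊(54·7)/239⌋ = ⌊385/239⌋ − ⌊378/239⌋ = 1 − 1 = 0
n=55: ⌊(56·7)/239⌋ − ⌊(55·7)/239⌋ = ⌊392/239⌋ − ⌊385/239⌋ = 1 − 1 = 0
n=56: ⌊(57·7)/239⌋ − ⌊(56·7)/239⌋ = ⌊399/239⌋ − ⌊392/239⌋ = 1 − 1 = 0
n=57: ⌊(58·7)/239⌋ − ⌊(57·7)/239⌋ = ⌊406/239⌋ − ⌊399/239⌋ = 1 − 1 = 0
n=58: ⌊(59·7)/239⌋ − ⌊(58·7)/239⌋ = ⌊413/239⌋ − ⌊406/239⌋ = 1 − 1 = 0
n=59: ⌊(60·7)/239⌋ − ⌊(59·7)/239⌋ = ⌊420/239⌋ − ⌊413/239⌋ = 1 − 1 = 0
n=60: ⌊(61·7)/239⌋ − ⌊(60·7)/239⌋ = ⌊427/239⌋ − ⌊420/239⌋ = 1 − 1 = 0
n=61: ⌊(62·7)/239⌋ − ⌊(61·7)/239⌋ = ⌊434/239⌋ − ⌊427/239⌋ = 1 − 1 = 0
n=62: ⌊(63·7)/239⌋ − ⌊(62·7)/239⌋ = ⌊441/239⌋ − ⌊434/239⌋ = 1 − 1 = 0
n=63: ⌊(64·7)/239⌋ − ⌊(63·7)/239⌋ = ⌊448/239⌋ − ⌊441/239⌋ = 1 − 1 = 0
n=64: ⌊(65·7)/239⌋ − ⌊(64·7)/239⌋ = ⌊455/239⌋ − ⌊448/239⌋ = 1 − 1 = 0
n=65: ⌊(66·7)/239⌋ − ⌊(65·7)/239⌋ = ⌊462/239⌋ − ⌊455/239⌋ = 1 − 1 = 0
n=66: ⌊(67·7)/239⌋ − ⌊(66·7)/239⌋ = ⌊469/239⌋ − ⌊462/239⌋ = 1 − 1 = 0
n=67: ⌊(68·7)/239⌋ − ⌊(67·7)/239⌋ = ⌊476/239⌋ − ⌊469/239⌋ = 1 − 1 = 0
n=68: ⌊(69·7)/239⌋ − ⌊(68·7)/239⌋ = ⌊483/239⌋ − ⌊476/239⌋ = 2 − 1 = 1
n=69: ⌊(70·7)/239⌋ − ⌊(69·7)/239⌋ = ⌊490/239⌋ − ⌊483/239⌋ = 2 − 2 = 0
n=70: ⌊(71·7)/239⌋ − ⌊(70·7)/239⌋ = ⌊497/239⌋ − ⌊490/239⌋ = 2 − 2 = 0
n=71: ⌊(72·7)/239⌋ − ⌊(71·7)/239⌋ = ⌊504/239⌋ − ⌊497/239⌋ = 2 − 2 = 0
n=72: ⌊(73·7)/239⌋ − ⌊(72·7)/239⌋ = ⌊511/239⌋ − ⌊504/239⌋ = 2 − 2 = 0
n=73: ⌊(74·7)/239⌋ − ⌊(73·7)/239⌋ = ⌊518/239⌋ − ⌊511/239⌋ = 2 − 2 = 0
n=74: ⌊(75·7)/239⌋ − ⌊(74·7)/239⌋ = ⌊525/239⌋ − ⌊518/239⌋ = 2 − 2 = 0
n=75: ⌊(76·7)/239⌋ − ⌊(75·7)/239⌋ = ⌊532/239⌋ − ⌊525/239⌋ = 2 − 2 = 0
n=76: ⌊(77·7)/239⌋ − ⌊(76·7)/239⌋ = ⌊539/239⌋ − ⌊532/239⌋ = 2 − 2 = 0
n=77: ⌊(78·7)/239⌋ − ⌊(77·7)/239⌋ = ⌊546/239⌋ − ⌊539/239⌋ = 2 − 2 = 0
n=78: ⌊(79·7)/239⌋ − ⌊(78·7)/239⌋ = ⌊553/239⌋ − ⌊546/239⌋ = 2 − 2 = 0
n=79: ⌊(80·7)/239⌋ − ⌊(79·7)/239⌋ = ⌊560/239⌋ − ⌊553/239⌋ = 2 − 2 = 0
n=80: ⌊(81·7)/239⌋ − ⌊(80·7)/239⌋ = ⌊567/239⌋ − ⌊560/239⌋ = 2 − 2 = 0
n=81: ⌊(82·7)/239⌋ − ⌊(81·7)/239⌋ = ⌊574/239⌋ − ⌊567/239⌋ = 2 − 2 = 0
n=82: ⌊(83·7)/239⌋ − ⌊(82·7)/239⌋ = ⌊581/239⌋ − ⌊574/239⌋ = 2 − 2 = 0
n=83: ⌊(84·7)/239⌋ − ⌊(83·7)/239⌋ = ⌊588/239⌋ − ⌊581/239⌋ = 2 − 2 = 0
n=84: ⌊(85·7)/239⌋ − ⌊(84·7)/239⌋ = ⌊595/239⌋ − ⌊588/239⌋ = 2 − 2 = 0
n=85: ⌊(86·7)/239⌋ − ⌊(85·7)/239⌋ = ⌊602/239⌋ − ⌊595/239⌋ = 2 − 2 = 0
n=86: ⌊(87·7)/239⌋ − ⌊(86·7)/239⌋ = ⌊609/239⌋ − ⌊602/239⌋ = 2 − 2 = 0
n=87: ⌊(88·7)/239⌋ − ⌊(87·7)/239⌋ = ⌊616/239⌋ − ⌊609/239⌋ = 2 − 2 = 0
n=88: ⌊(89·7)/239⌋ − ⌊(88·7)/239⌋ = ⌊623/239⌋ − ⌊616/239⌋ = 2 − 2 = 0
n=89: ⌊(90·7)/239⌋ − ⌊(89·7)/239⌋ = ⌊630/239⌋ − ⌊623/239⌋ = 2 − 2 = 0
n=90: ⌊(91·7)/239⌋ − ⌊(90·7)/239⌋ = ⌊637/239⌋ − ⌊630/239⌋ = 2 − 2 = 0
n=91: ⌊(92·7)/239⌋ − ⌊(91·7)/239⌋ = ⌊644/239⌋ − ⌊637/239⌋ = 2 − 2 = 0
n=92: ⌊(93·7)/239⌋ − ⌊(92·7)/239⌋ = ⌊651/239⌋ − ⌊644/239⌋ = 2 − 2 = 0
n=93: ⌊(94·7)/239⌋ − ⌊(93·7)/239⌋ = ⌊658/239⌋ − ⌊651/239⌋ = 2 − 2 = 0
n=94: ⌊(95·7)/239⌋ − ⌊(94·7)/239⌋ = ⌊665/239⌋ − ⌊658/239⌋ = 2 − 2 = 0
n=95: ⌊(96·7)/239⌋ − ⌊(95·7)/239⌋ = ⌊672/239⌋ − ⌊665/239⌋ = 2 − 2 = 0
n=96: ⌊(97·7)/239⌋ − ⌊(96·7)/239⌋ = ⌊679/239⌋ − ⌊672/239⌋ = 2 − 2 = 0
n=97: ⌊(98·7)/239⌋ − ⌊(97·7)/239⌋ = ⌊686/239⌋ − ⌊679/239⌋ = 2 − 2 = 0
n=98: ⌊(99·7)/239⌋ − ⌊(98·7)/239⌋ = ⌊693/239⌋ − ⌊686/239⌋ = 2 − 2 = 0
n=99: ⌊(100·7)/239⌋ − ⌊(99·7)/239⌋ = ⌊700/239⌋ − ⌊693/239⌋ = 2 − 2 = 0
n=100: ⌊(101·7)/239⌋ − ⌊(100·7)/239⌋ = ⌊707/239⌋ − ⌊700/239⌋ = 2 − 2 = 0
n=101: ⌊(102·7)/239⌋ − ⌊(101·7)/239⌋ = ⌊714/239⌋ − ⌊707/239⌋ = 2 − 2 = 0
n=102: ⌊(103·7)/239⌋ − ⌊(102·7)/239⌋ = ⌊721/239⌋ − ⌊714/239⌋ = 3 − 2 = 1
n=103: ⌊(104·7)/239⌋ − ⌊(103·7)/239⌋ = ⌊728/239⌋ − ⌊721/239⌋ = 3 − 3 = 0
n=104: ⌊(105·7)/239⌋ − ⌊(104·7)/239⌋ = ⌊735/239⌋ − ⌊728/239⌋ = 3 − 3 = 0
n=105: ⌊(106·7)/239⌋ − ⌊(105·7)/239⌋ = ⌊742/239⌋ − ⌊735/239⌋ = 3 − 3 = 0


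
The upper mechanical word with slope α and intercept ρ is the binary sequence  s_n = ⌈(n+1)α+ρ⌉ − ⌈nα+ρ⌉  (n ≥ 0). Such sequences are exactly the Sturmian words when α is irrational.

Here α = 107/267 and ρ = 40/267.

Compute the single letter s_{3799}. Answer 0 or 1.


0

(n+1)α + ρ = (3800·107 + 40) / 267 = 406640/267
nα + ρ     = (3799·107 + 40) / 267 = 406533/267
⌈406640/267⌉ = 1523,  ⌈406533/267⌉ = 1523
s_{3799} = 1523 − 1523 = 0


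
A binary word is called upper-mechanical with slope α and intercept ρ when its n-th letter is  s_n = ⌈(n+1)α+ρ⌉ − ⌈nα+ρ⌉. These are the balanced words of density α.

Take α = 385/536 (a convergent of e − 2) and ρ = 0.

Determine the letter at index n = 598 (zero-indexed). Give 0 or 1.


1

(n+1)α + ρ = (599·385) / 536 = 230615/536
nα + ρ     = (598·385) / 536 = 230230/536
⌈230615/536⌉ = 431,  ⌈230230/536⌉ = 430
s_{598} = 431 − 430 = 1


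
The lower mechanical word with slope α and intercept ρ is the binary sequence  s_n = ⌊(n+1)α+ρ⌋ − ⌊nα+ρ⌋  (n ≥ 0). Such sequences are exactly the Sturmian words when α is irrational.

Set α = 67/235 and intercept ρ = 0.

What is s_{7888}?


1

(n+1)α + ρ = (7889·67) / 235 = 528563/235
nα + ρ     = (7888·67) / 235 = 528496/235
⌊528563/235⌋ = 2249,  ⌊528496/235⌋ = 2248
s_{7888} = 2249 − 2248 = 1


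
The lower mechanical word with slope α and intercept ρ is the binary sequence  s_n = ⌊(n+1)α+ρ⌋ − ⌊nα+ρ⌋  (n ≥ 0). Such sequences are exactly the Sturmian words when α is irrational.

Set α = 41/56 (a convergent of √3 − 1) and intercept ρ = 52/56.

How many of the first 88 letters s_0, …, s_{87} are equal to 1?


65

#1s = Σ_{n=0}^{87} s_n = Σ_{n=0}^{87} (⌊(n+1)α+ρ⌋ − ⌊nα+ρ⌋)
the sum telescopes: every ⌊nα+ρ⌋ with 0 < n < 88 appears once with + and once with −, leaving ⌊88α+ρ⌋ − ⌊0·α+ρ⌋
88α + ρ = (88·41 + 52) / 56 = 3660/56
ρ = 52/56
⌊3660/56⌋ = 65,  ⌊52/56⌋ = 0
#1s = 65 − 0 = 65


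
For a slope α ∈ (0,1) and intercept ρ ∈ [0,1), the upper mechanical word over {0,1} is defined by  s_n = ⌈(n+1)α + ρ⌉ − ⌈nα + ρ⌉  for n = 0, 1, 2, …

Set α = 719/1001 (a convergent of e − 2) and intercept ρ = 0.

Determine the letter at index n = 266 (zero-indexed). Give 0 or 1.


0

(n+1)α + ρ = (267·719) / 1001 = 191973/1001
nα + ρ     = (266·719) / 1001 = 191254/1001
⌈191973/1001⌉ = 192,  ⌈191254/1001⌉ = 192
s_{266} = 192 − 192 = 0


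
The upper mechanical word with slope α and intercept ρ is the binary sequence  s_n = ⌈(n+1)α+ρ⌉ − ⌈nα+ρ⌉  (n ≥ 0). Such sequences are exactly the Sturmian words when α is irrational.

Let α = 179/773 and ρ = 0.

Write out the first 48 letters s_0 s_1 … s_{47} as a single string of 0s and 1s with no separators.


n=0: ⌈(1·179)/773⌉ − ⌈(0·179)/773⌉ = ⌈179/773⌉ − ⌈0/773⌉ = 1 − 0 = 1
n=1: ⌈(2·179)/773⌉ − ⌈(1·179)/773⌉ = ⌈358/773⌉ − ⌈179/773⌉ = 1 − 1 = 0
n=2: ⌈(3·179)/773⌉ − ⌈(2·179)/773⌉ = ⌈537/773⌉ − ⌈358/773⌉ = 1 − 1 = 0
n=3: ⌈(4·179)/773⌉ − ⌈(3·179)/773⌉ = ⌈716/773⌉ − ⌈537/773⌉ = 1 − 1 = 0
n=4: ⌈(5·179)/773⌉ − ⌈(4·179)/773⌉ = ⌈895/773⌉ − ⌈716/773⌉ = 2 − 1 = 1
n=5: ⌈(6·179)/773⌉ − ⌈(5·179)/773⌉ = ⌈1074/773⌉ − ⌈895/773⌉ = 2 − 2 = 0
n=6: ⌈(7·179)/773⌉ − ⌈(6·179)/773⌉ = ⌈1253/773⌉ − ⌈1074/773⌉ = 2 − 2 = 0
n=7: ⌈(8·179)/773⌉ − ⌈(7·179)/773⌉ = ⌈1432/773⌉ − ⌈1253/773⌉ = 2 − 2 = 0
n=8: ⌈(9·179)/773⌉ − ⌈(8·179)/773⌉ = ⌈1611/773⌉ − ⌈1432/773⌉ = 3 − 2 = 1
n=9: ⌈(10·179)/773⌉ − ⌈(9·179)/773⌉ = ⌈1790/773⌉ − ⌈1611/773⌉ = 3 − 3 = 0
n=10: ⌈(11·179)/773⌉ − ⌈(10·179)/773⌉ = ⌈1969/773⌉ − ⌈1790/773⌉ = 3 − 3 = 0
n=11: ⌈(12·179)/773⌉ − ⌈(11·179)/773⌉ = ⌈2148/773⌉ − ⌈1969/773⌉ = 3 − 3 = 0
n=12: ⌈(13·179)/773⌉ − ⌈(12·179)/773⌉ = ⌈2327/773⌉ − ⌈2148/773⌉ = 4 − 3 = 1
n=13: ⌈(14·179)/773⌉ − ⌈(13·179)/773⌉ = ⌈2506/773⌉ − ⌈2327/773⌉ = 4 − 4 = 0
n=14: ⌈(15·179)/773⌉ − ⌈(14·179)/773⌉ = ⌈2685/773⌉ − ⌈2506/773⌉ = 4 − 4 = 0
n=15: ⌈(16·179)/773⌉ − ⌈(15·179)/773⌉ = ⌈2864/773⌉ − ⌈2685/773⌉ = 4 − 4 = 0
n=16: ⌈(17·179)/773⌉ − ⌈(16·179)/773⌉ = ⌈3043/773⌉ − ⌈2864/773⌉ = 4 − 4 = 0
n=17: ⌈(18·179)/773⌉ − ⌈(17·179)/773⌉ = ⌈3222/773⌉ − ⌈3043/773⌉ = 5 − 4 = 1
n=18: ⌈(19·179)/773⌉ − ⌈(18·179)/773⌉ = ⌈3401/773⌉ − ⌈3222/773⌉ = 5 − 5 = 0
n=19: ⌈(20·179)/773⌉ − ⌈(19·179)/773⌉ = ⌈3580/773⌉ − ⌈3401/773⌉ = 5 − 5 = 0
n=20: ⌈(21·179)/773⌉ − ⌈(20·179)/773⌉ = ⌈3759/773⌉ − ⌈3580/773⌉ = 5 − 5 = 0
n=21: ⌈(22·179)/773⌉ − ⌈(21·179)/773⌉ = ⌈3938/773⌉ − ⌈3759/773⌉ = 6 − 5 = 1
n=22: ⌈(23·179)/773⌉ − ⌈(22·179)/773⌉ = ⌈4117/773⌉ − ⌈3938/773⌉ = 6 − 6 = 0
n=23: ⌈(24·179)/773⌉ − ⌈(23·179)/773⌉ = ⌈4296/773⌉ − ⌈4117/773⌉ = 6 − 6 = 0
n=24: ⌈(25·179)/773⌉ − ⌈(24·179)/773⌉ = ⌈4475/773⌉ − ⌈4296/773⌉ = 6 − 6 = 0
n=25: ⌈(26·179)/773⌉ − ⌈(25·179)/773⌉ = ⌈4654/773⌉ − ⌈4475/773⌉ = 7 − 6 = 1
n=26: ⌈(27·179)/773⌉ − ⌈(26·179)/773⌉ = ⌈4833/773⌉ − ⌈4654/773⌉ = 7 − 7 = 0
n=27: ⌈(28·179)/773⌉ − ⌈(27·179)/773⌉ = ⌈5012/773⌉ − ⌈4833/773⌉ = 7 − 7 = 0
n=28: ⌈(29·179)/773⌉ − ⌈(28·179)/773⌉ = ⌈5191/773⌉ − ⌈5012/773⌉ = 7 − 7 = 0
n=29: ⌈(30·179)/773⌉ − ⌈(29·179)/773⌉ = ⌈5370/773⌉ − ⌈5191/773⌉ = 7 − 7 = 0
n=30: ⌈(31·179)/773⌉ − ⌈(30·179)/773⌉ = ⌈5549/773⌉ − ⌈5370/773⌉ = 8 − 7 = 1
n=31: ⌈(32·179)/773⌉ − ⌈(31·179)/773⌉ = ⌈5728/773⌉ − ⌈5549/773⌉ = 8 − 8 = 0
n=32: ⌈(33·179)/773⌉ − ⌈(32·179)/773⌉ = ⌈5907/773⌉ − ⌈5728/773⌉ = 8 − 8 = 0
n=33: ⌈(34·179)/773⌉ − ⌈(33·179)/773⌉ = ⌈6086/773⌉ − ⌈5907/773⌉ = 8 − 8 = 0
n=34: ⌈(35·179)/773⌉ − ⌈(34·179)/773⌉ = ⌈6265/773⌉ − ⌈6086/773⌉ = 9 − 8 = 1
n=35: ⌈(36·179)/773⌉ − ⌈(35·179)/773⌉ = ⌈6444/773⌉ − ⌈6265/773⌉ = 9 − 9 = 0
n=36: ⌈(37·179)/773⌉ − ⌈(36·179)/773⌉ = ⌈6623/773⌉ − ⌈6444/773⌉ = 9 − 9 = 0
n=37: ⌈(38·179)/773⌉ − ⌈(37·179)/773⌉ = ⌈6802/773⌉ − ⌈6623/773⌉ = 9 − 9 = 0
n=38: ⌈(39·179)/773⌉ − ⌈(38·179)/773⌉ = ⌈6981/773⌉ − ⌈6802/773⌉ = 10 − 9 = 1
n=39: ⌈(40·179)/773⌉ − ⌈(39·179)/773⌉ = ⌈7160/773⌉ − ⌈6981/773⌉ = 10 − 10 = 0
n=40: ⌈(41·179)/773⌉ − ⌈(40·179)/773⌉ = ⌈7339/773⌉ − ⌈7160/773⌉ = 10 − 10 = 0
n=41: ⌈(42·179)/773⌉ − ⌈(41·179)/773⌉ = ⌈7518/773⌉ − ⌈7339/773⌉ = 10 − 10 = 0
n=42: ⌈(43·179)/773⌉ − ⌈(42·179)/773⌉ = ⌈7697/773⌉ − ⌈7518/773⌉ = 10 − 10 = 0
n=43: ⌈(44·179)/773⌉ − ⌈(43·179)/773⌉ = ⌈7876/773⌉ − ⌈7697/773⌉ = 11 − 10 = 1
n=44: ⌈(45·179)/773⌉ − ⌈(44·179)/773⌉ = ⌈8055/773⌉ − ⌈7876/773⌉ = 11 − 11 = 0
n=45: ⌈(46·179)/773⌉ − ⌈(45·179)/773⌉ = ⌈8234/773⌉ − ⌈8055/773⌉ = 11 − 11 = 0
n=46: ⌈(47·179)/773⌉ − ⌈(46·179)/773⌉ = ⌈8413/773⌉ − ⌈8234/773⌉ = 11 − 11 = 0
n=47: ⌈(48·179)/773⌉ − ⌈(47·179)/773⌉ = ⌈8592/773⌉ − ⌈8413/773⌉ = 12 − 11 = 1

100010001000100001000100010000100010001000010001


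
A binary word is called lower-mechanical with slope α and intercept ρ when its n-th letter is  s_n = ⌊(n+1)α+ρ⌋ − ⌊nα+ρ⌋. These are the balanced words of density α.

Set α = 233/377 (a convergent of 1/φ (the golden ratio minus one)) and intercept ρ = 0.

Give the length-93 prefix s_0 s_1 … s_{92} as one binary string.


n=0: ⌊(1·233)/377⌋ − ⌊(0·233)/377⌋ = ⌊233/377⌋ − ⌊0/377⌋ = 0 − 0 = 0
n=1: ⌊(2·233)/377⌋ − ⌊(1·233)/377⌋ = ⌊466/377⌋ − ⌊233/377⌋ = 1 − 0 = 1
n=2: ⌊(3·233)/377⌋ − ⌊(2·233)/377⌋ = ⌊699/377⌋ − ⌊466/377⌋ = 1 − 1 = 0
n=3: ⌊(4·233)/377⌋ − ⌊(3·233)/377⌋ = ⌊932/377⌋ − ⌊699/377⌋ = 2 − 1 = 1
n=4: ⌊(5·233)/377⌋ − ⌊(4·233)/377⌋ = ⌊1165/377⌋ − ⌊932/377⌋ = 3 − 2 = 1
n=5: ⌊(6·233)/377⌋ − ⌊(5·233)/377⌋ = ⌊1398/377⌋ − ⌊1165/377⌋ = 3 − 3 = 0
n=6: ⌊(7·233)/377⌋ − ⌊(6·233)/377⌋ = ⌊1631/377⌋ − ⌊1398/377⌋ = 4 − 3 = 1
n=7: ⌊(8·233)/377⌋ − ⌊(7·233)/377⌋ = ⌊1864/377⌋ − ⌊1631/377⌋ = 4 − 4 = 0
n=8: ⌊(9·233)/377⌋ − ⌊(8·233)/377⌋ = ⌊2097/377⌋ − ⌊1864/377⌋ = 5 − 4 = 1
n=9: ⌊(10·233)/377⌋ − ⌊(9·233)/377⌋ = ⌊2330/377⌋ − ⌊2097/377⌋ = 6 − 5 = 1
n=10: ⌊(11·233)/377⌋ − ⌊(10·233)/377⌋ = ⌊2563/377⌋ − ⌊2330/377⌋ = 6 − 6 = 0
n=11: ⌊(12·233)/377⌋ − ⌊(11·233)/377⌋ = ⌊2796/377⌋ − ⌊2563/377⌋ = 7 − 6 = 1
n=12: ⌊(13·233)/377⌋ − ⌊(12·233)/377⌋ = ⌊3029/377⌋ − ⌊2796/377⌋ = 8 − 7 = 1
n=13: ⌊(14·233)/377⌋ − ⌊(13·233)/377⌋ = ⌊3262/377⌋ − ⌊3029/377⌋ = 8 − 8 = 0
n=14: ⌊(15·233)/377⌋ − ⌊(14·233)/377⌋ = ⌊3495/377⌋ − ⌊3262/377⌋ = 9 − 8 = 1
n=15: ⌊(16·233)/377⌋ − ⌊(15·233)/377⌋ = ⌊3728/377⌋ − ⌊3495/377⌋ = 9 − 9 = 0
n=16: ⌊(17·233)/377⌋ − ⌊(16·233)/377⌋ = ⌊3961/377⌋ − ⌊3728/377⌋ = 10 − 9 = 1
n=17: ⌊(18·233)/377⌋ − ⌊(17·233)/377⌋ = ⌊4194/377⌋ − ⌊3961/377⌋ = 11 − 10 = 1
n=18: ⌊(19·233)/377⌋ − ⌊(18·233)/377⌋ = ⌊4427/377⌋ − ⌊4194/377⌋ = 11 − 11 = 0
n=19: ⌊(20·233)/377⌋ − ⌊(19·233)/377⌋ = ⌊4660/377⌋ − ⌊4427/377⌋ = 12 − 11 = 1
n=20: ⌊(21·233)/377⌋ − ⌊(20·233)/377⌋ = ⌊4893/377⌋ − ⌊4660/377⌋ = 12 − 12 = 0
n=21: ⌊(22·233)/377⌋ − ⌊(21·233)/377⌋ = ⌊5126/377⌋ − ⌊4893/377⌋ = 13 − 12 = 1
n=22: ⌊(23·233)/377⌋ − ⌊(22·233)/377⌋ = ⌊5359/377⌋ − ⌊5126/377⌋ = 14 − 13 = 1
n=23: ⌊(24·233)/377⌋ − ⌊(23·233)/377⌋ = ⌊5592/377⌋ − ⌊5359/377⌋ = 14 − 14 = 0
n=24: ⌊(25·233)/377⌋ − ⌊(24·233)/377⌋ = ⌊5825/377⌋ − ⌊5592/377⌋ = 15 − 14 = 1
n=25: ⌊(26·233)/377⌋ − ⌊(25·233)/377⌋ = ⌊6058/377⌋ − ⌊5825/377⌋ = 16 − 15 = 1
n=26: ⌊(27·233)/377⌋ − ⌊(26·233)/377⌋ = ⌊6291/377⌋ − ⌊6058/377⌋ = 16 − 16 = 0
n=27: ⌊(28·233)/377⌋ − ⌊(27·233)/377⌋ = ⌊6524/377⌋ − ⌊6291/377⌋ = 17 − 16 = 1
n=28: ⌊(29·233)/377⌋ − ⌊(28·233)/377⌋ = ⌊6757/377⌋ − ⌊6524/377⌋ = 17 − 17 = 0
n=29: ⌊(30·233)/377⌋ − ⌊(29·233)/377⌋ = ⌊6990/377⌋ − ⌊6757/377⌋ = 18 − 17 = 1
n=30: ⌊(31·233)/377⌋ − ⌊(30·233)/377⌋ = ⌊7223/377⌋ − ⌊6990/377⌋ = 19 − 18 = 1
n=31: ⌊(32·233)/377⌋ − ⌊(31·233)/377⌋ = ⌊7456/377⌋ − ⌊7223/377⌋ = 19 − 19 = 0
n=32: ⌊(33·233)/377⌋ − ⌊(32·233)/377⌋ = ⌊7689/377⌋ − ⌊7456/377⌋ = 20 − 19 = 1
n=33: ⌊(34·233)/377⌋ − ⌊(33·233)/377⌋ = ⌊7922/377⌋ − ⌊7689/377⌋ = 21 − 20 = 1
n=34: ⌊(35·233)/377⌋ − ⌊(34·233)/377⌋ = ⌊8155/377⌋ − ⌊7922/377⌋ = 21 − 21 = 0
n=35: ⌊(36·233)/377⌋ − ⌊(35·233)/377⌋ = ⌊8388/377⌋ − ⌊8155/377⌋ = 22 − 21 = 1
n=36: ⌊(37·233)/377⌋ − ⌊(36·233)/377⌋ = ⌊8621/377⌋ − ⌊8388/377⌋ = 22 − 22 = 0
n=37: ⌊(38·233)/377⌋ − ⌊(37·233)/377⌋ = ⌊8854/377⌋ − ⌊8621/377⌋ = 23 − 22 = 1
n=38: ⌊(39·233)/377⌋ − ⌊(38·233)/377⌋ = ⌊9087/377⌋ − ⌊8854/377⌋ = 24 − 23 = 1
n=39: ⌊(40·233)/377⌋ − ⌊(39·233)/377⌋ = ⌊9320/377⌋ − ⌊9087/377⌋ = 24 − 24 = 0
n=40: ⌊(41·233)/377⌋ − ⌊(40·233)/377⌋ = ⌊9553/377⌋ − ⌊9320/377⌋ = 25 − 24 = 1
n=41: ⌊(42·233)/377⌋ − ⌊(41·233)/377⌋ = ⌊9786/377⌋ − ⌊9553/377⌋ = 25 − 25 = 0
n=42: ⌊(43·233)/377⌋ − ⌊(42·233)/377⌋ = ⌊10019/377⌋ − ⌊9786/377⌋ = 26 − 25 = 1
n=43: ⌊(44·233)/377⌋ − ⌊(43·233)/377⌋ = ⌊10252/377⌋ − ⌊10019/377⌋ = 27 − 26 = 1
n=44: ⌊(45·233)/377⌋ − ⌊(44·233)/377⌋ = ⌊10485/377⌋ − ⌊10252/377⌋ = 27 − 27 = 0
n=45: ⌊(46·233)/377⌋ − ⌊(45·233)/377⌋ = ⌊10718/377⌋ − ⌊10485/377⌋ = 28 − 27 = 1
n=46: ⌊(47·233)/377⌋ − ⌊(46·233)/377⌋ = ⌊10951/377⌋ − ⌊10718/377⌋ = 29 − 28 = 1
n=47: ⌊(48·233)/377⌋ − ⌊(47·233)/377⌋ = ⌊11184/377⌋ − ⌊10951/377⌋ = 29 − 29 = 0
n=48: ⌊(49·233)/377⌋ − ⌊(48·233)/377⌋ = ⌊11417/377⌋ − ⌊11184/377⌋ = 30 − 29 = 1
n=49: ⌊(50·233)/377⌋ − ⌊(49·233)/377⌋ = ⌊11650/377⌋ − ⌊11417/377⌋ = 30 − 30 = 0
n=50: ⌊(51·233)/377⌋ − ⌊(50·233)/377⌋ = ⌊11883/377⌋ − ⌊11650/377⌋ = 31 − 30 = 1
n=51: ⌊(52·233)/377⌋ − ⌊(51·233)/377⌋ = ⌊12116/377⌋ − ⌊11883/377⌋ = 32 − 31 = 1
n=52: ⌊(53·233)/377⌋ − ⌊(52·233)/377⌋ = ⌊12349/377⌋ − ⌊12116/377⌋ = 32 − 32 = 0
n=53: ⌊(54·233)/377⌋ − ⌊(53·233)/377⌋ = ⌊12582/377⌋ − ⌊12349/377⌋ = 33 − 32 = 1
n=54: ⌊(55·233)/377⌋ − ⌊(54·233)/377⌋ = ⌊12815/377⌋ − ⌊12582/377⌋ = 33 − 33 = 0
n=55: ⌊(56·233)/377⌋ − ⌊(55·233)/377⌋ = ⌊13048/377⌋ − ⌊12815/377⌋ = 34 − 33 = 1
n=56: ⌊(57·233)/377⌋ − ⌊(56·233)/377⌋ = ⌊13281/377⌋ − ⌊13048/377⌋ = 35 − 34 = 1
n=57: ⌊(58·233)/377⌋ − ⌊(57·233)/377⌋ = ⌊13514/377⌋ − ⌊13281/377⌋ = 35 − 35 = 0
n=58: ⌊(59·233)/377⌋ − ⌊(58·233)/377⌋ = ⌊13747/377⌋ − ⌊13514/377⌋ = 36 − 35 = 1
n=59: ⌊(60·233)/377⌋ − ⌊(59·233)/377⌋ = ⌊13980/377⌋ − ⌊13747/377⌋ = 37 − 36 = 1
n=60: ⌊(61·233)/377⌋ − ⌊(60·233)/377⌋ = ⌊14213/377⌋ − ⌊13980/377⌋ = 37 − 37 = 0
n=61: ⌊(62·233)/377⌋ − ⌊(61·233)/377⌋ = ⌊14446/377⌋ − ⌊14213/377⌋ = 38 − 37 = 1
n=62: ⌊(63·233)/377⌋ − ⌊(62·233)/377⌋ = ⌊14679/377⌋ − ⌊14446/377⌋ = 38 − 38 = 0
n=63: ⌊(64·233)/377⌋ − ⌊(63·233)/377⌋ = ⌊14912/377⌋ − ⌊14679/377⌋ = 39 − 38 = 1
n=64: ⌊(65·233)/377⌋ − ⌊(64·233)/377⌋ = ⌊15145/377⌋ − ⌊14912/377⌋ = 40 − 39 = 1
n=65: ⌊(66·233)/377⌋ − ⌊(65·233)/377⌋ = ⌊15378/377⌋ − ⌊15145/377⌋ = 40 − 40 = 0
n=66: ⌊(67·233)/377⌋ − ⌊(66·233)/377⌋ = ⌊15611/377⌋ − ⌊15378/377⌋ = 41 − 40 = 1
n=67: ⌊(68·233)/377⌋ − ⌊(67·233)/377⌋ = ⌊15844/377⌋ − ⌊15611/377⌋ = 42 − 41 = 1
n=68: ⌊(69·233)/377⌋ − ⌊(68·233)/377⌋ = ⌊16077/377⌋ − ⌊15844/377⌋ = 42 − 42 = 0
n=69: ⌊(70·233)/377⌋ − ⌊(69·233)/377⌋ = ⌊16310/377⌋ − ⌊16077/377⌋ = 43 − 42 = 1
n=70: ⌊(71·233)/377⌋ − ⌊(70·233)/377⌋ = ⌊16543/377⌋ − ⌊16310/377⌋ = 43 − 43 = 0
n=71: ⌊(72·233)/377⌋ − ⌊(71·233)/377⌋ = ⌊16776/377⌋ − ⌊16543/377⌋ = 44 − 43 = 1
n=72: ⌊(73·233)/377⌋ − ⌊(72·233)/377⌋ = ⌊17009/377⌋ − ⌊16776/377⌋ = 45 − 44 = 1
n=73: ⌊(74·233)/377⌋ − ⌊(73·233)/377⌋ = ⌊17242/377⌋ − ⌊17009/377⌋ = 45 − 45 = 0
n=74: ⌊(75·233)/377⌋ − ⌊(74·233)/377⌋ = ⌊17475/377⌋ − ⌊17242/377⌋ = 46 − 45 = 1
n=75: ⌊(76·233)/377⌋ − ⌊(75·233)/377⌋ = ⌊17708/377⌋ − ⌊17475/377⌋ = 46 − 46 = 0
n=76: ⌊(77·233)/377⌋ − ⌊(76·233)/377⌋ = ⌊17941/377⌋ − ⌊17708/377⌋ = 47 − 46 = 1
n=77: ⌊(78·233)/377⌋ − ⌊(77·233)/377⌋ = ⌊18174/377⌋ − ⌊17941/377⌋ = 48 − 47 = 1
n=78: ⌊(79·233)/377⌋ − ⌊(78·233)/377⌋ = ⌊18407/377⌋ − ⌊18174/377⌋ = 48 − 48 = 0
n=79: ⌊(80·233)/377⌋ − ⌊(79·233)/377⌋ = ⌊18640/377⌋ − ⌊18407/377⌋ = 49 − 48 = 1
n=80: ⌊(81·233)/377⌋ − ⌊(80·233)/377⌋ = ⌊18873/377⌋ − ⌊18640/377⌋ = 50 − 49 = 1
n=81: ⌊(82·233)/377⌋ − ⌊(81·233)/377⌋ = ⌊19106/377⌋ − ⌊18873/377⌋ = 50 − 50 = 0
n=82: ⌊(83·233)/377⌋ − ⌊(82·233)/377⌋ = ⌊19339/377⌋ − ⌊19106/377⌋ = 51 − 50 = 1
n=83: ⌊(84·233)/377⌋ − ⌊(83·233)/377⌋ = ⌊19572/377⌋ − ⌊19339/377⌋ = 51 − 51 = 0
n=84: ⌊(85·233)/377⌋ − ⌊(84·233)/377⌋ = ⌊19805/377⌋ − ⌊19572/377⌋ = 52 − 51 = 1
n=85: ⌊(86·233)/377⌋ − ⌊(85·233)/377⌋ = ⌊20038/377⌋ − ⌊19805/377⌋ = 53 − 52 = 1
n=86: ⌊(87·233)/377⌋ − ⌊(86·233)/377⌋ = ⌊20271/377⌋ − ⌊20038/377⌋ = 53 − 53 = 0
n=87: ⌊(88·233)/377⌋ − ⌊(87·233)/377⌋ = ⌊20504/377⌋ − ⌊20271/377⌋ = 54 − 53 = 1
n=88: ⌊(89·233)/377⌋ − ⌊(88·233)/377⌋ = ⌊20737/377⌋ − ⌊20504/377⌋ = 55 − 54 = 1
n=89: ⌊(90·233)/377⌋ − ⌊(89·233)/377⌋ = ⌊20970/377⌋ − ⌊20737/377⌋ = 55 − 55 = 0
n=90: ⌊(91·233)/377⌋ − ⌊(90·233)/377⌋ = ⌊21203/377⌋ − ⌊20970/377⌋ = 56 − 55 = 1
n=91: ⌊(92·233)/377⌋ − ⌊(91·233)/377⌋ = ⌊21436/377⌋ − ⌊21203/377⌋ = 56 − 56 = 0
n=92: ⌊(93·233)/377⌋ − ⌊(92·233)/377⌋ = ⌊21669/377⌋ − ⌊21436/377⌋ = 57 − 56 = 1

010110101101101011010110110101101101011010110110101101011011010110110101101011011010110110101
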